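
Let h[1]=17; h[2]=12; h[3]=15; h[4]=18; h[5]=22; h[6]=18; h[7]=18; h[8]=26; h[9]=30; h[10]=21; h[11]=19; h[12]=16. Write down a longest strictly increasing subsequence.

Patience tails give the LIS length; then backtrack through the dp parents:
17 → extends → [17]
12 → replaces 17 → [12]
15 → extends → [12, 15]
18 → extends → [12, 15, 18]
22 → extends → [12, 15, 18, 22]
18 → already a tail → [12, 15, 18, 22]
18 → already a tail → [12, 15, 18, 22]
26 → extends → [12, 15, 18, 22, 26]
30 → extends → [12, 15, 18, 22, 26, 30]
21 → replaces 22 → [12, 15, 18, 21, 26, 30]
19 → replaces 21 → [12, 15, 18, 19, 26, 30]
16 → replaces 18 → [12, 15, 16, 19, 26, 30]
Length 6; one witness is 12, 15, 18, 22, 26, 30.

12, 15, 18, 22, 26, 30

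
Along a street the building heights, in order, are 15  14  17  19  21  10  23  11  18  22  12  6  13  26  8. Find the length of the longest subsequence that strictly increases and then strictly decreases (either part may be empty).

8

inc[i] = longest strictly increasing subsequence ending at i; dec[i] = longest strictly decreasing subsequence starting at i:
i:      1  2  3  4  5  6  7  8  9 10 11 12 13 14 15
a[i]:  15 14 17 19 21 10 23 11 18 22 12  6 13 26  8
inc:    1  1  2  3  4  1  5  2  3  5  3  1  4  6  2
dec:    4  3  3  4  4  2  4  2  3  3  2  1  2  2  1
Best peak at i=7 (value 23): inc=5, dec=4, length 5+4−1 = 8.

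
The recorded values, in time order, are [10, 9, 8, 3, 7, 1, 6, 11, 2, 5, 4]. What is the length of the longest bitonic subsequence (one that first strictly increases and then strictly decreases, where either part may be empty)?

inc[i] = longest strictly increasing subsequence ending at i; dec[i] = longest strictly decreasing subsequence starting at i:
i:      1  2  3  4  5  6  7  8  9 10 11
a[i]:  10  9  8  3  7  1  6 11  2  5  4
inc:    1  1  1  1  2  1  2  3  2  3  3
dec:    7  6  5  2  4  1  3  3  1  2  1
Best peak at i=1 (value 10): inc=1, dec=7, length 1+7−1 = 7.

7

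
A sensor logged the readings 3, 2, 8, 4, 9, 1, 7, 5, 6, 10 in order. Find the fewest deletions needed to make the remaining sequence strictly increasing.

5

Fewest deletions = n − (longest strictly increasing subsequence).
i:      1  2  3  4  5  6  7  8  9 10
a[i]:   3  2  8  4  9  1  7  5  6 10
dp:     1  1  2  2  3  1  3  3  4  5
max dp = 5, so deletions = 10 − 5 = 5.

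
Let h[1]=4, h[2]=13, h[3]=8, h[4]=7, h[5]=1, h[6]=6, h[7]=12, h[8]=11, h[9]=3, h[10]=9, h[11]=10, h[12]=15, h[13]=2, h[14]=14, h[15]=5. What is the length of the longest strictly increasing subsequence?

Let dp[i] be the length of the longest such subsequence ending at index i:
i:      1  2  3  4  5  6  7  8  9 10 11 12 13 14 15
h[i]:   4 13  8  7  1  6 12 11  3  9 10 15  2 14  5
dp:     1  2  2  2  1  2  3  3  2  3  4  5  2  5  3
Maximum dp value is 5.

5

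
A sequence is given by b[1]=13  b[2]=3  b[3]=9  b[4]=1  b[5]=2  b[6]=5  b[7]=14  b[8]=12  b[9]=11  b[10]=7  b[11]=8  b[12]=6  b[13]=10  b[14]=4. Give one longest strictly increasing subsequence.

Patience tails give the LIS length; then backtrack through the dp parents:
13 → extends → [13]
3 → replaces 13 → [3]
9 → extends → [3, 9]
1 → replaces 3 → [1, 9]
2 → replaces 9 → [1, 2]
5 → extends → [1, 2, 5]
14 → extends → [1, 2, 5, 14]
12 → replaces 14 → [1, 2, 5, 12]
11 → replaces 12 → [1, 2, 5, 11]
7 → replaces 11 → [1, 2, 5, 7]
8 → extends → [1, 2, 5, 7, 8]
6 → replaces 7 → [1, 2, 5, 6, 8]
10 → extends → [1, 2, 5, 6, 8, 10]
4 → replaces 5 → [1, 2, 4, 6, 8, 10]
Length 6; one witness is 1, 2, 5, 7, 8, 10.

1, 2, 5, 7, 8, 10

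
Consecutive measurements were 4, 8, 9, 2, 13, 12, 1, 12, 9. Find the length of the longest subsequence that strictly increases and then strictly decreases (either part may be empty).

6

inc[i] = longest strictly increasing subsequence ending at i; dec[i] = longest strictly decreasing subsequence starting at i:
i:      1  2  3  4  5  6  7  8  9
a[i]:   4  8  9  2 13 12  1 12  9
inc:    1  2  3  1  4  4  1  4  3
dec:    3  3  3  2  3  2  1  2  1
Best peak at i=5 (value 13): inc=4, dec=3, length 4+3−1 = 6.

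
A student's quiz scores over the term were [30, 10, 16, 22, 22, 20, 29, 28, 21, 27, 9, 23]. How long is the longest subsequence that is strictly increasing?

5

Let dp[i] be the length of the longest such subsequence ending at index i:
i:      1  2  3  4  5  6  7  8  9 10 11 12
a[i]:  30 10 16 22 22 20 29 28 21 27  9 23
dp:     1  1  2  3  3  3  4  4  4  5  1  5
Maximum dp value is 5.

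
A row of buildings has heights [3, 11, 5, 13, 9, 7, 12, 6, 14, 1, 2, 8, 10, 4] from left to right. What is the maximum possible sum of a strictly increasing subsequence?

Let S[i] be the best sum of a strictly increasing subsequence ending at i:
i:      1  2  3  4  5  6  7  8  9 10 11 12 13 14
a[i]:   3 11  5 13  9  7 12  6 14  1  2  8 10  4
S:      3 14  8 27 17 15 29 14 43  1  3 23 33  7
Maximum is 43 (e.g. 3 + 5 + 9 + 12 + 14).

43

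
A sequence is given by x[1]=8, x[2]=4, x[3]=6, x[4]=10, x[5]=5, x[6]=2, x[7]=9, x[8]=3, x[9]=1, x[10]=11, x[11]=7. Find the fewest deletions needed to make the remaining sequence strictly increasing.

7

Fewest deletions = n − (longest strictly increasing subsequence).
i:      1  2  3  4  5  6  7  8  9 10 11
x[i]:   8  4  6 10  5  2  9  3  1 11  7
dp:     1  1  2  3  2  1  3  2  1  4  3
max dp = 4, so deletions = 11 − 4 = 7.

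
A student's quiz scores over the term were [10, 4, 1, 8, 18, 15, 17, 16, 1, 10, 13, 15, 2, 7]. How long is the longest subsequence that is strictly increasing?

5

Let dp[i] be the length of the longest such subsequence ending at index i:
i:      1  2  3  4  5  6  7  8  9 10 11 12 13 14
a[i]:  10  4  1  8 18 15 17 16  1 10 13 15  2  7
dp:     1  1  1  2  3  3  4  4  1  3  4  5  2  3
Maximum dp value is 5.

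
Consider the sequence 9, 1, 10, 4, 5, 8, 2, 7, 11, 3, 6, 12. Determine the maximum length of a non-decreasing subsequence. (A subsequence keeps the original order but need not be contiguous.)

6

Track the smallest tail for each achievable length (allowing ties):
9 → extends → [9]
1 → replaces 9 → [1]
10 → extends → [1, 10]
4 → replaces 10 → [1, 4]
5 → extends → [1, 4, 5]
8 → extends → [1, 4, 5, 8]
2 → replaces 4 → [1, 2, 5, 8]
7 → replaces 8 → [1, 2, 5, 7]
11 → extends → [1, 2, 5, 7, 11]
3 → replaces 5 → [1, 2, 3, 7, 11]
6 → replaces 7 → [1, 2, 3, 6, 11]
12 → extends → [1, 2, 3, 6, 11, 12]
Six tails, so the longest non-decreasing subsequence has length 6 (e.g. 1, 4, 5, 8, 11, 12).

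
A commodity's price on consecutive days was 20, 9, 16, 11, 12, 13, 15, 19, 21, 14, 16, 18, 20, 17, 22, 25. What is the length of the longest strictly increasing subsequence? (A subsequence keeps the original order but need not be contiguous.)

Track the smallest tail for each achievable length (strict):
20 → extends → [20]
9 → replaces 20 → [9]
16 → extends → [9, 16]
11 → replaces 16 → [9, 11]
12 → extends → [9, 11, 12]
13 → extends → [9, 11, 12, 13]
15 → extends → [9, 11, 12, 13, 15]
19 → extends → [9, 11, 12, 13, 15, 19]
21 → extends → [9, 11, 12, 13, 15, 19, 21]
14 → replaces 15 → [9, 11, 12, 13, 14, 19, 21]
16 → replaces 19 → [9, 11, 12, 13, 14, 16, 21]
18 → replaces 21 → [9, 11, 12, 13, 14, 16, 18]
20 → extends → [9, 11, 12, 13, 14, 16, 18, 20]
17 → replaces 18 → [9, 11, 12, 13, 14, 16, 17, 20]
22 → extends → [9, 11, 12, 13, 14, 16, 17, 20, 22]
25 → extends → [9, 11, 12, 13, 14, 16, 17, 20, 22, 25]
Ten tails, so the longest strictly increasing subsequence has length 10 (e.g. 9, 11, 12, 13, 15, 16, 18, 20, 22, 25).

10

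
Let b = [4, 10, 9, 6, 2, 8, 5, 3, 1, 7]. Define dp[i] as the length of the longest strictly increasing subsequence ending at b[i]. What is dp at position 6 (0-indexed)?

2

dp[i] = 1 + max{dp[j] : j<i, b[j]<b[i]} (or 1 if no such j):
i:      0  1  2  3  4  5  6  7  8  9
b[i]:   4 10  9  6  2  8  5  3  1  7
dp:     1  2  2  2  1  3  2  2  1  3
At index 6 the value is 2.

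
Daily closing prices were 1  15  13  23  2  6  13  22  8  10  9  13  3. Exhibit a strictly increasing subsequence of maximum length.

Patience tails give the LIS length; then backtrack through the dp parents:
1 → extends → [1]
15 → extends → [1, 15]
13 → replaces 15 → [1, 13]
23 → extends → [1, 13, 23]
2 → replaces 13 → [1, 2, 23]
6 → replaces 23 → [1, 2, 6]
13 → extends → [1, 2, 6, 13]
22 → extends → [1, 2, 6, 13, 22]
8 → replaces 13 → [1, 2, 6, 8, 22]
10 → replaces 22 → [1, 2, 6, 8, 10]
9 → replaces 10 → [1, 2, 6, 8, 9]
13 → extends → [1, 2, 6, 8, 9, 13]
3 → replaces 6 → [1, 2, 3, 8, 9, 13]
Length 6; one witness is 1, 2, 6, 8, 10, 13.

1, 2, 6, 8, 10, 13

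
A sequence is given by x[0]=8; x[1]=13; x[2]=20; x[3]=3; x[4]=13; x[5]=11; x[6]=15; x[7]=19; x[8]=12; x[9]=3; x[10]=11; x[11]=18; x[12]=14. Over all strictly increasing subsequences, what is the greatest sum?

55

Let S[i] be the best sum of a strictly increasing subsequence ending at i:
i:      0  1  2  3  4  5  6  7  8  9 10 11 12
x[i]:   8 13 20  3 13 11 15 19 12  3 11 18 14
S:      8 21 41  3 21 19 36 55 31  3 19 54 45
Maximum is 55 (e.g. 8 + 13 + 15 + 19).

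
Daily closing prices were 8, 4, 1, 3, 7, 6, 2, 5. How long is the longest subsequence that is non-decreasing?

Let dp[i] be the length of the longest such subsequence ending at index i:
i:     1 2 3 4 5 6 7 8
a[i]:  8 4 1 3 7 6 2 5
dp:    1 1 1 2 3 3 2 3
Maximum dp value is 3.

3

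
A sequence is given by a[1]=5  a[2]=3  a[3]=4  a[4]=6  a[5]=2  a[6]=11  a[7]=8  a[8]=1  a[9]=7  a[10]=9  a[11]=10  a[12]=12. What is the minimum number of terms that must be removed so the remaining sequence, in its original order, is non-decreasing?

5

Fewest deletions = n − (longest non-decreasing subsequence).
i:      1  2  3  4  5  6  7  8  9 10 11 12
a[i]:   5  3  4  6  2 11  8  1  7  9 10 12
dp:     1  1  2  3  1  4  4  1  4  5  6  7
max dp = 7, so deletions = 12 − 7 = 5.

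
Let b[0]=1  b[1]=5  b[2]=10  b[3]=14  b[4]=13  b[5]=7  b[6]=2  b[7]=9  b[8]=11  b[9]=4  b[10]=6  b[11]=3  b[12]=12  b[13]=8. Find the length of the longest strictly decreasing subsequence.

Let dp[i] be the longest strictly decreasing subsequence ending at i:
i:      0  1  2  3  4  5  6  7  8  9 10 11 12 13
b[i]:   1  5 10 14 13  7  2  9 11  4  6  3 12  8
dp:     1  1  1  1  2  3  4  3  3  4  4  5  3  4
Maximum is 5.

5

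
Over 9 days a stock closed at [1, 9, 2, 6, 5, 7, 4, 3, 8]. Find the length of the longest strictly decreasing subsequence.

5

Negate each value so 'decreasing' becomes 'increasing', then run patience tails on the negated sequence:
-1 → extends → [-1]
-9 → replaces -1 → [-9]
-2 → extends → [-9, -2]
-6 → replaces -2 → [-9, -6]
-5 → extends → [-9, -6, -5]
-7 → replaces -6 → [-9, -7, -5]
-4 → extends → [-9, -7, -5, -4]
-3 → extends → [-9, -7, -5, -4, -3]
-8 → replaces -7 → [-9, -8, -5, -4, -3]
Five tails, so the longest strictly decreasing subsequence of the original has length 5.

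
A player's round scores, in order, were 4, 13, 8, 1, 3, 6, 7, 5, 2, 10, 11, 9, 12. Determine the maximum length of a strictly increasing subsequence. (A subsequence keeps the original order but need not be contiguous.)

Track the smallest tail for each achievable length (strict):
4 → extends → [4]
13 → extends → [4, 13]
8 → replaces 13 → [4, 8]
1 → replaces 4 → [1, 8]
3 → replaces 8 → [1, 3]
6 → extends → [1, 3, 6]
7 → extends → [1, 3, 6, 7]
5 → replaces 6 → [1, 3, 5, 7]
2 → replaces 3 → [1, 2, 5, 7]
10 → extends → [1, 2, 5, 7, 10]
11 → extends → [1, 2, 5, 7, 10, 11]
9 → replaces 10 → [1, 2, 5, 7, 9, 11]
12 → extends → [1, 2, 5, 7, 9, 11, 12]
Seven tails, so the longest strictly increasing subsequence has length 7 (e.g. 1, 3, 6, 7, 10, 11, 12).

7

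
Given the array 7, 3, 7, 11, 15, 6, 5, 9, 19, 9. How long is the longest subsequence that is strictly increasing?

5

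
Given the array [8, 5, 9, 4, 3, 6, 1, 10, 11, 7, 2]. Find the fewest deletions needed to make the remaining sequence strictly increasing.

Fewest deletions = n − (longest strictly increasing subsequence).
Patience tails:
8 → extends → [8]
5 → replaces 8 → [5]
9 → extends → [5, 9]
4 → replaces 5 → [4, 9]
3 → replaces 4 → [3, 9]
6 → replaces 9 → [3, 6]
1 → replaces 3 → [1, 6]
10 → extends → [1, 6, 10]
11 → extends → [1, 6, 10, 11]
7 → replaces 10 → [1, 6, 7, 11]
2 → replaces 6 → [1, 2, 7, 11]
Longest strictly increasing subsequence has length 4, so deletions = 11 − 4 = 7.

7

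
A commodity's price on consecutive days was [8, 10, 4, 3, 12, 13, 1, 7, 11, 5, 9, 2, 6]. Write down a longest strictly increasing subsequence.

Patience tails give the LIS length; then backtrack through the dp parents:
8 → extends → [8]
10 → extends → [8, 10]
4 → replaces 8 → [4, 10]
3 → replaces 4 → [3, 10]
12 → extends → [3, 10, 12]
13 → extends → [3, 10, 12, 13]
1 → replaces 3 → [1, 10, 12, 13]
7 → replaces 10 → [1, 7, 12, 13]
11 → replaces 12 → [1, 7, 11, 13]
5 → replaces 7 → [1, 5, 11, 13]
9 → replaces 11 → [1, 5, 9, 13]
2 → replaces 5 → [1, 2, 9, 13]
6 → replaces 9 → [1, 2, 6, 13]
Length 4; one witness is 8, 10, 12, 13.

8, 10, 12, 13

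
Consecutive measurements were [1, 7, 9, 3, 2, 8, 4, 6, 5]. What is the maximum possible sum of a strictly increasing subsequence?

17

Let S[i] be the best sum of a strictly increasing subsequence ending at i:
i:      1  2  3  4  5  6  7  8  9
a[i]:   1  7  9  3  2  8  4  6  5
S:      1  8 17  4  3 16  8 14 13
Maximum is 17 (e.g. 1 + 7 + 9).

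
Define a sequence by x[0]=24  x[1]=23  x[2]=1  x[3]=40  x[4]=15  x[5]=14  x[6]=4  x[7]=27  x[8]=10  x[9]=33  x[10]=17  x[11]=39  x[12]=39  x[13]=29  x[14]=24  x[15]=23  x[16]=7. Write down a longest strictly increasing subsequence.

1, 15, 27, 33, 39

Patience tails give the LIS length; then backtrack through the dp parents:
24 → extends → [24]
23 → replaces 24 → [23]
1 → replaces 23 → [1]
40 → extends → [1, 40]
15 → replaces 40 → [1, 15]
14 → replaces 15 → [1, 14]
4 → replaces 14 → [1, 4]
27 → extends → [1, 4, 27]
10 → replaces 27 → [1, 4, 10]
33 → extends → [1, 4, 10, 33]
17 → replaces 33 → [1, 4, 10, 17]
39 → extends → [1, 4, 10, 17, 39]
39 → already a tail → [1, 4, 10, 17, 39]
29 → replaces 39 → [1, 4, 10, 17, 29]
24 → replaces 29 → [1, 4, 10, 17, 24]
23 → replaces 24 → [1, 4, 10, 17, 23]
7 → replaces 10 → [1, 4, 7, 17, 23]
Length 5; one witness is 1, 15, 27, 33, 39.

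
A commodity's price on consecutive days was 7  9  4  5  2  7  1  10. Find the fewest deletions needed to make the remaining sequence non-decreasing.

Fewest deletions = n − (longest non-decreasing subsequence).
Patience tails:
7 → extends → [7]
9 → extends → [7, 9]
4 → replaces 7 → [4, 9]
5 → replaces 9 → [4, 5]
2 → replaces 4 → [2, 5]
7 → extends → [2, 5, 7]
1 → replaces 2 → [1, 5, 7]
10 → extends → [1, 5, 7, 10]
Longest non-decreasing subsequence has length 4, so deletions = 8 − 4 = 4.

4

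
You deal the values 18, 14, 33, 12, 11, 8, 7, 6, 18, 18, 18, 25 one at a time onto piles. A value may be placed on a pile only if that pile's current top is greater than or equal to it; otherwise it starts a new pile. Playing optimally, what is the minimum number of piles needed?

3

Place each on the leftmost legal pile:
18 → new pile 1 (tops now [18])
14 → pile 1 (tops now [14])
33 → new pile 2 (tops now [14, 33])
12 → pile 1 (tops now [12, 33])
11 → pile 1 (tops now [11, 33])
8 → pile 1 (tops now [8, 33])
7 → pile 1 (tops now [7, 33])
6 → pile 1 (tops now [6, 33])
18 → pile 2 (tops now [6, 18])
18 → pile 2 (tops now [6, 18])
18 → pile 2 (tops now [6, 18])
25 → new pile 3 (tops now [6, 18, 25])
Three piles.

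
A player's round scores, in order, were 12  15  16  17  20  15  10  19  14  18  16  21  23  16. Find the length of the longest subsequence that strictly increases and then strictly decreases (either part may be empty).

8

inc[i] = longest strictly increasing subsequence ending at i; dec[i] = longest strictly decreasing subsequence starting at i:
i:      1  2  3  4  5  6  7  8  9 10 11 12 13 14
a[i]:  12 15 16 17 20 15 10 19 14 18 16 21 23 16
inc:    1  2  3  4  5  2  1  5  2  5  3  6  7  3
dec:    2  2  3  3  4  2  1  3  1  2  1  2  2  1
Best peak at i=5 (value 20): inc=5, dec=4, length 5+4−1 = 8.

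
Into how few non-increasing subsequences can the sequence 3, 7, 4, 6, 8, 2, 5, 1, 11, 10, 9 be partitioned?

5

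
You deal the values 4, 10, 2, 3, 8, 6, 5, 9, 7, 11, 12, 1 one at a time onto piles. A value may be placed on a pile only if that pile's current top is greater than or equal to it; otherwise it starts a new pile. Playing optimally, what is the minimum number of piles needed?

6

Place each on the leftmost legal pile:
4 → new pile 1 (tops now [4])
10 → new pile 2 (tops now [4, 10])
2 → pile 1 (tops now [2, 10])
3 → pile 2 (tops now [2, 3])
8 → new pile 3 (tops now [2, 3, 8])
6 → pile 3 (tops now [2, 3, 6])
5 → pile 3 (tops now [2, 3, 5])
9 → new pile 4 (tops now [2, 3, 5, 9])
7 → pile 4 (tops now [2, 3, 5, 7])
11 → new pile 5 (tops now [2, 3, 5, 7, 11])
12 → new pile 6 (tops now [2, 3, 5, 7, 11, 12])
1 → pile 1 (tops now [1, 3, 5, 7, 11, 12])
Six piles.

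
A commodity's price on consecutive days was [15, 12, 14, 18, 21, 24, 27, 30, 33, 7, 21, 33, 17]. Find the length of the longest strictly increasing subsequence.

Track the smallest tail for each achievable length (strict):
15 → extends → [15]
12 → replaces 15 → [12]
14 → extends → [12, 14]
18 → extends → [12, 14, 18]
21 → extends → [12, 14, 18, 21]
24 → extends → [12, 14, 18, 21, 24]
27 → extends → [12, 14, 18, 21, 24, 27]
30 → extends → [12, 14, 18, 21, 24, 27, 30]
33 → extends → [12, 14, 18, 21, 24, 27, 30, 33]
7 → replaces 12 → [7, 14, 18, 21, 24, 27, 30, 33]
21 → already a tail → [7, 14, 18, 21, 24, 27, 30, 33]
33 → already a tail → [7, 14, 18, 21, 24, 27, 30, 33]
17 → replaces 18 → [7, 14, 17, 21, 24, 27, 30, 33]
Eight tails, so the longest strictly increasing subsequence has length 8 (e.g. 12, 14, 18, 21, 24, 27, 30, 33).

8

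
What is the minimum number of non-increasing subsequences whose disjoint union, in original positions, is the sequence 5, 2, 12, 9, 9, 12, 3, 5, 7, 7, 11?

5

Place each on the leftmost legal pile:
5 → new pile 1 (tops now [5])
2 → pile 1 (tops now [2])
12 → new pile 2 (tops now [2, 12])
9 → pile 2 (tops now [2, 9])
9 → pile 2 (tops now [2, 9])
12 → new pile 3 (tops now [2, 9, 12])
3 → pile 2 (tops now [2, 3, 12])
5 → pile 3 (tops now [2, 3, 5])
7 → new pile 4 (tops now [2, 3, 5, 7])
7 → pile 4 (tops now [2, 3, 5, 7])
11 → new pile 5 (tops now [2, 3, 5, 7, 11])
Five piles.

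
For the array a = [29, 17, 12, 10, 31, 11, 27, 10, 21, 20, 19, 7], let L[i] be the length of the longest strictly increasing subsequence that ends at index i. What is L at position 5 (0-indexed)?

2

dp[i] = 1 + max{dp[j] : j<i, a[j]<a[i]} (or 1 if no such j):
i:      0  1  2  3  4  5  6  7  8  9 10 11
a[i]:  29 17 12 10 31 11 27 10 21 20 19  7
dp:     1  1  1  1  2  2  3  1  3  3  3  1
At index 5 the value is 2.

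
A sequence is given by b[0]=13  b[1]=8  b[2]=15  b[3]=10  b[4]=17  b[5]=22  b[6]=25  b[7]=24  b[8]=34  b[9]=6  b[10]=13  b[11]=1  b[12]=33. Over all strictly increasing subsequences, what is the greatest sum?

126

Let S[i] be the best sum of a strictly increasing subsequence ending at i:
i:       0   1   2   3   4   5   6   7   8   9  10  11  12
b[i]:   13   8  15  10  17  22  25  24  34   6  13   1  33
S:      13   8  28  18  45  67  92  91 126   6  31   1 125
Maximum is 126 (e.g. 13 + 15 + 17 + 22 + 25 + 34).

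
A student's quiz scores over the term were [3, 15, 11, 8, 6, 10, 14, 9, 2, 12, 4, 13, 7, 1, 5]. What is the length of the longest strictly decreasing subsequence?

Negate each value so 'decreasing' becomes 'increasing', then run patience tails on the negated sequence:
-3 → extends → [-3]
-15 → replaces -3 → [-15]
-11 → extends → [-15, -11]
-8 → extends → [-15, -11, -8]
-6 → extends → [-15, -11, -8, -6]
-10 → replaces -8 → [-15, -11, -10, -6]
-14 → replaces -11 → [-15, -14, -10, -6]
-9 → replaces -6 → [-15, -14, -10, -9]
-2 → extends → [-15, -14, -10, -9, -2]
-12 → replaces -10 → [-15, -14, -12, -9, -2]
-4 → replaces -2 → [-15, -14, -12, -9, -4]
-13 → replaces -12 → [-15, -14, -13, -9, -4]
-7 → replaces -4 → [-15, -14, -13, -9, -7]
-1 → extends → [-15, -14, -13, -9, -7, -1]
-5 → replaces -1 → [-15, -14, -13, -9, -7, -5]
Six tails, so the longest strictly decreasing subsequence of the original has length 6.

6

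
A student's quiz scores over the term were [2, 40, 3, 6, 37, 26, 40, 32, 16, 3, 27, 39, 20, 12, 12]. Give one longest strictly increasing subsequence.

2, 3, 6, 26, 32, 39

Patience tails give the LIS length; then backtrack through the dp parents:
2 → extends → [2]
40 → extends → [2, 40]
3 → replaces 40 → [2, 3]
6 → extends → [2, 3, 6]
37 → extends → [2, 3, 6, 37]
26 → replaces 37 → [2, 3, 6, 26]
40 → extends → [2, 3, 6, 26, 40]
32 → replaces 40 → [2, 3, 6, 26, 32]
16 → replaces 26 → [2, 3, 6, 16, 32]
3 → already a tail → [2, 3, 6, 16, 32]
27 → replaces 32 → [2, 3, 6, 16, 27]
39 → extends → [2, 3, 6, 16, 27, 39]
20 → replaces 27 → [2, 3, 6, 16, 20, 39]
12 → replaces 16 → [2, 3, 6, 12, 20, 39]
12 → already a tail → [2, 3, 6, 12, 20, 39]
Length 6; one witness is 2, 3, 6, 26, 32, 39.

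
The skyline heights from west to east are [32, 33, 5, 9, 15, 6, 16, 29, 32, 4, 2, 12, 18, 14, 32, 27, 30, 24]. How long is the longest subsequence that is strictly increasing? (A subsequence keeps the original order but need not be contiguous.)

7

Track the smallest tail for each achievable length (strict):
32 → extends → [32]
33 → extends → [32, 33]
5 → replaces 32 → [5, 33]
9 → replaces 33 → [5, 9]
15 → extends → [5, 9, 15]
6 → replaces 9 → [5, 6, 15]
16 → extends → [5, 6, 15, 16]
29 → extends → [5, 6, 15, 16, 29]
32 → extends → [5, 6, 15, 16, 29, 32]
4 → replaces 5 → [4, 6, 15, 16, 29, 32]
2 → replaces 4 → [2, 6, 15, 16, 29, 32]
12 → replaces 15 → [2, 6, 12, 16, 29, 32]
18 → replaces 29 → [2, 6, 12, 16, 18, 32]
14 → replaces 16 → [2, 6, 12, 14, 18, 32]
32 → already a tail → [2, 6, 12, 14, 18, 32]
27 → replaces 32 → [2, 6, 12, 14, 18, 27]
30 → extends → [2, 6, 12, 14, 18, 27, 30]
24 → replaces 27 → [2, 6, 12, 14, 18, 24, 30]
Seven tails, so the longest strictly increasing subsequence has length 7 (e.g. 5, 9, 15, 16, 18, 27, 30).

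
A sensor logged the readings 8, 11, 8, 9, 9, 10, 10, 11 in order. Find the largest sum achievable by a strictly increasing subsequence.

38

Let S[i] be the best sum of a strictly increasing subsequence ending at i:
i:      1  2  3  4  5  6  7  8
a[i]:   8 11  8  9  9 10 10 11
S:      8 19  8 17 17 27 27 38
Maximum is 38 (e.g. 8 + 9 + 10 + 11).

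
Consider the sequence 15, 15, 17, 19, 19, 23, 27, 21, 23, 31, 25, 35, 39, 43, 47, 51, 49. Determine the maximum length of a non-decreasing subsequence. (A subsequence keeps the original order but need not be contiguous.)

13

Let dp[i] be the length of the longest such subsequence ending at index i:
i:      1  2  3  4  5  6  7  8  9 10 11 12 13 14 15 16 17
a[i]:  15 15 17 19 19 23 27 21 23 31 25 35 39 43 47 51 49
dp:     1  2  3  4  5  6  7  6  7  8  8  9 10 11 12 13 13
Maximum dp value is 13.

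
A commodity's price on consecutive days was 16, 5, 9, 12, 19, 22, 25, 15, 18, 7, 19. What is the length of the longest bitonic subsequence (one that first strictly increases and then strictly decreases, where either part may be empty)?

inc[i] = longest strictly increasing subsequence ending at i; dec[i] = longest strictly decreasing subsequence starting at i:
i:      1  2  3  4  5  6  7  8  9 10 11
a[i]:  16  5  9 12 19 22 25 15 18  7 19
inc:    1  1  2  3  4  5  6  4  5  2  6
dec:    3  1  2  2  3  3  3  2  2  1  1
Best peak at i=7 (value 25): inc=6, dec=3, length 6+3−1 = 8.

8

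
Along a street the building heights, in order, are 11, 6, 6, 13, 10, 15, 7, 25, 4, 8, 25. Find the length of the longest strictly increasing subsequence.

4

Track the smallest tail for each achievable length (strict):
11 → extends → [11]
6 → replaces 11 → [6]
6 → already a tail → [6]
13 → extends → [6, 13]
10 → replaces 13 → [6, 10]
15 → extends → [6, 10, 15]
7 → replaces 10 → [6, 7, 15]
25 → extends → [6, 7, 15, 25]
4 → replaces 6 → [4, 7, 15, 25]
8 → replaces 15 → [4, 7, 8, 25]
25 → already a tail → [4, 7, 8, 25]
Four tails, so the longest strictly increasing subsequence has length 4 (e.g. 11, 13, 15, 25).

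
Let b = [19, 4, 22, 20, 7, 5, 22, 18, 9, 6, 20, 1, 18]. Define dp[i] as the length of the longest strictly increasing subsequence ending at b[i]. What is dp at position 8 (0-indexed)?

3

dp[i] = 1 + max{dp[j] : j<i, b[j]<b[i]} (or 1 if no such j):
i:      0  1  2  3  4  5  6  7  8  9 10 11 12
b[i]:  19  4 22 20  7  5 22 18  9  6 20  1 18
dp:     1  1  2  2  2  2  3  3  3  3  4  1  4
At index 8 the value is 3.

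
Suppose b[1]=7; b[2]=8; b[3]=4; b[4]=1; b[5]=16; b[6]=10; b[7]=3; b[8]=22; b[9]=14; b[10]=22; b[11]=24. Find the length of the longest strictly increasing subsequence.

Track the smallest tail for each achievable length (strict):
7 → extends → [7]
8 → extends → [7, 8]
4 → replaces 7 → [4, 8]
1 → replaces 4 → [1, 8]
16 → extends → [1, 8, 16]
10 → replaces 16 → [1, 8, 10]
3 → replaces 8 → [1, 3, 10]
22 → extends → [1, 3, 10, 22]
14 → replaces 22 → [1, 3, 10, 14]
22 → extends → [1, 3, 10, 14, 22]
24 → extends → [1, 3, 10, 14, 22, 24]
Six tails, so the longest strictly increasing subsequence has length 6 (e.g. 7, 8, 10, 14, 22, 24).

6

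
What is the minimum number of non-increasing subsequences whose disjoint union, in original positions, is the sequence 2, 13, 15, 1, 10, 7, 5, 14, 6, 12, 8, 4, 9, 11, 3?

Place each on the leftmost legal pile:
2 → new pile 1 (tops now [2])
13 → new pile 2 (tops now [2, 13])
15 → new pile 3 (tops now [2, 13, 15])
1 → pile 1 (tops now [1, 13, 15])
10 → pile 2 (tops now [1, 10, 15])
7 → pile 2 (tops now [1, 7, 15])
5 → pile 2 (tops now [1, 5, 15])
14 → pile 3 (tops now [1, 5, 14])
6 → pile 3 (tops now [1, 5, 6])
12 → new pile 4 (tops now [1, 5, 6, 12])
8 → pile 4 (tops now [1, 5, 6, 8])
4 → pile 2 (tops now [1, 4, 6, 8])
9 → new pile 5 (tops now [1, 4, 6, 8, 9])
11 → new pile 6 (tops now [1, 4, 6, 8, 9, 11])
3 → pile 2 (tops now [1, 3, 6, 8, 9, 11])
Six piles.

6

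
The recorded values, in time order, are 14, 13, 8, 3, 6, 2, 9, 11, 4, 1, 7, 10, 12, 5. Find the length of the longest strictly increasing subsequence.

Track the smallest tail for each achievable length (strict):
14 → extends → [14]
13 → replaces 14 → [13]
8 → replaces 13 → [8]
3 → replaces 8 → [3]
6 → extends → [3, 6]
2 → replaces 3 → [2, 6]
9 → extends → [2, 6, 9]
11 → extends → [2, 6, 9, 11]
4 → replaces 6 → [2, 4, 9, 11]
1 → replaces 2 → [1, 4, 9, 11]
7 → replaces 9 → [1, 4, 7, 11]
10 → replaces 11 → [1, 4, 7, 10]
12 → extends → [1, 4, 7, 10, 12]
5 → replaces 7 → [1, 4, 5, 10, 12]
Five tails, so the longest strictly increasing subsequence has length 5 (e.g. 3, 6, 9, 11, 12).

5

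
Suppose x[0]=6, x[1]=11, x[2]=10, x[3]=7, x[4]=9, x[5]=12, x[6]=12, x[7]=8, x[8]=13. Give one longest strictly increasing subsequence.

Patience tails give the LIS length; then backtrack through the dp parents:
6 → extends → [6]
11 → extends → [6, 11]
10 → replaces 11 → [6, 10]
7 → replaces 10 → [6, 7]
9 → extends → [6, 7, 9]
12 → extends → [6, 7, 9, 12]
12 → already a tail → [6, 7, 9, 12]
8 → replaces 9 → [6, 7, 8, 12]
13 → extends → [6, 7, 8, 12, 13]
Length 5; one witness is 6, 7, 9, 12, 13.

6, 7, 9, 12, 13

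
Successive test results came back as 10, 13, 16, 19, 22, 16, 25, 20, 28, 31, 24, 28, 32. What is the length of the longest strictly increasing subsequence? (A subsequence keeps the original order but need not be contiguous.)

9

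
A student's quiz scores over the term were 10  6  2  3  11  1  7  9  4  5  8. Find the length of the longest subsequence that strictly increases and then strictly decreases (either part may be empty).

5

inc[i] = longest strictly increasing subsequence ending at i; dec[i] = longest strictly decreasing subsequence starting at i:
i:      1  2  3  4  5  6  7  8  9 10 11
a[i]:  10  6  2  3 11  1  7  9  4  5  8
inc:    1  1  1  2  3  1  3  4  3  4  5
dec:    4  3  2  2  3  1  2  2  1  1  1
Best peak at i=5 (value 11): inc=3, dec=3, length 3+3−1 = 5.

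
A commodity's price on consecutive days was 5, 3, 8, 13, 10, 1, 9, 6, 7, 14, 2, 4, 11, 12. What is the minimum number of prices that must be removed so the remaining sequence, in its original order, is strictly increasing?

9

Fewest deletions = n − (longest strictly increasing subsequence).
i:      1  2  3  4  5  6  7  8  9 10 11 12 13 14
a[i]:   5  3  8 13 10  1  9  6  7 14  2  4 11 12
dp:     1  1  2  3  3  1  3  2  3  4  2  3  4  5
max dp = 5, so deletions = 14 − 5 = 9.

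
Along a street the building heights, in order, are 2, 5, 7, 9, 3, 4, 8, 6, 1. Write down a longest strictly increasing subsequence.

Patience tails give the LIS length; then backtrack through the dp parents:
2 → extends → [2]
5 → extends → [2, 5]
7 → extends → [2, 5, 7]
9 → extends → [2, 5, 7, 9]
3 → replaces 5 → [2, 3, 7, 9]
4 → replaces 7 → [2, 3, 4, 9]
8 → replaces 9 → [2, 3, 4, 8]
6 → replaces 8 → [2, 3, 4, 6]
1 → replaces 2 → [1, 3, 4, 6]
Length 4; one witness is 2, 5, 7, 9.

2, 5, 7, 9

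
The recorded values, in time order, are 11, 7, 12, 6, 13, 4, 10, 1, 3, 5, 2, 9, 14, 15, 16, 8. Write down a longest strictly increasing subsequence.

Patience tails give the LIS length; then backtrack through the dp parents:
11 → extends → [11]
7 → replaces 11 → [7]
12 → extends → [7, 12]
6 → replaces 7 → [6, 12]
13 → extends → [6, 12, 13]
4 → replaces 6 → [4, 12, 13]
10 → replaces 12 → [4, 10, 13]
1 → replaces 4 → [1, 10, 13]
3 → replaces 10 → [1, 3, 13]
5 → replaces 13 → [1, 3, 5]
2 → replaces 3 → [1, 2, 5]
9 → extends → [1, 2, 5, 9]
14 → extends → [1, 2, 5, 9, 14]
15 → extends → [1, 2, 5, 9, 14, 15]
16 → extends → [1, 2, 5, 9, 14, 15, 16]
8 → replaces 9 → [1, 2, 5, 8, 14, 15, 16]
Length 7; one witness is 1, 3, 5, 9, 14, 15, 16.

1, 3, 5, 9, 14, 15, 16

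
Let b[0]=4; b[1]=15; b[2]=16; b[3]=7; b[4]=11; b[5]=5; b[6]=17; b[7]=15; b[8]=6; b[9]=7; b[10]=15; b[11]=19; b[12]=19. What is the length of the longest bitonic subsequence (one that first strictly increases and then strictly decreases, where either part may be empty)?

inc[i] = longest strictly increasing subsequence ending at i; dec[i] = longest strictly decreasing subsequence starting at i:
i:      0  1  2  3  4  5  6  7  8  9 10 11 12
b[i]:   4 15 16  7 11  5 17 15  6  7 15 19 19
inc:    1  2  3  2  3  2  4  4  3  4  5  6  6
dec:    1  3  3  2  2  1  3  2  1  1  1  1  1
Best peak at i=6 (value 17): inc=4, dec=3, length 4+3−1 = 6.

6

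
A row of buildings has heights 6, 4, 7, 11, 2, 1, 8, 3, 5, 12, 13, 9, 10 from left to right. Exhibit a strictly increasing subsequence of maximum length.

Patience tails give the LIS length; then backtrack through the dp parents:
6 → extends → [6]
4 → replaces 6 → [4]
7 → extends → [4, 7]
11 → extends → [4, 7, 11]
2 → replaces 4 → [2, 7, 11]
1 → replaces 2 → [1, 7, 11]
8 → replaces 11 → [1, 7, 8]
3 → replaces 7 → [1, 3, 8]
5 → replaces 8 → [1, 3, 5]
12 → extends → [1, 3, 5, 12]
13 → extends → [1, 3, 5, 12, 13]
9 → replaces 12 → [1, 3, 5, 9, 13]
10 → replaces 13 → [1, 3, 5, 9, 10]
Length 5; one witness is 6, 7, 11, 12, 13.

6, 7, 11, 12, 13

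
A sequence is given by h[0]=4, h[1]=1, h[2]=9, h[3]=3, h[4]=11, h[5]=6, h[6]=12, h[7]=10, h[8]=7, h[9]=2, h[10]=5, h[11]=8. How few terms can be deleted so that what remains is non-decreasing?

Fewest deletions = n − (longest non-decreasing subsequence).
Patience tails:
4 → extends → [4]
1 → replaces 4 → [1]
9 → extends → [1, 9]
3 → replaces 9 → [1, 3]
11 → extends → [1, 3, 11]
6 → replaces 11 → [1, 3, 6]
12 → extends → [1, 3, 6, 12]
10 → replaces 12 → [1, 3, 6, 10]
7 → replaces 10 → [1, 3, 6, 7]
2 → replaces 3 → [1, 2, 6, 7]
5 → replaces 6 → [1, 2, 5, 7]
8 → extends → [1, 2, 5, 7, 8]
Longest non-decreasing subsequence has length 5, so deletions = 12 − 5 = 7.

7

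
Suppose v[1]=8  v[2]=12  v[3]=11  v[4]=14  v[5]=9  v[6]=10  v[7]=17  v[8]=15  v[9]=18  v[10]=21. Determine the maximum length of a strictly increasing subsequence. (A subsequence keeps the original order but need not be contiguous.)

6

Let dp[i] be the length of the longest such subsequence ending at index i:
i:      1  2  3  4  5  6  7  8  9 10
v[i]:   8 12 11 14  9 10 17 15 18 21
dp:     1  2  2  3  2  3  4  4  5  6
Maximum dp value is 6.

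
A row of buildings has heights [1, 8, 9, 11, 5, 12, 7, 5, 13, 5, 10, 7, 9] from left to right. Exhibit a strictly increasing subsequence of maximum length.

1, 8, 9, 11, 12, 13

Patience tails give the LIS length; then backtrack through the dp parents:
1 → extends → [1]
8 → extends → [1, 8]
9 → extends → [1, 8, 9]
11 → extends → [1, 8, 9, 11]
5 → replaces 8 → [1, 5, 9, 11]
12 → extends → [1, 5, 9, 11, 12]
7 → replaces 9 → [1, 5, 7, 11, 12]
5 → already a tail → [1, 5, 7, 11, 12]
13 → extends → [1, 5, 7, 11, 12, 13]
5 → already a tail → [1, 5, 7, 11, 12, 13]
10 → replaces 11 → [1, 5, 7, 10, 12, 13]
7 → already a tail → [1, 5, 7, 10, 12, 13]
9 → replaces 10 → [1, 5, 7, 9, 12, 13]
Length 6; one witness is 1, 8, 9, 11, 12, 13.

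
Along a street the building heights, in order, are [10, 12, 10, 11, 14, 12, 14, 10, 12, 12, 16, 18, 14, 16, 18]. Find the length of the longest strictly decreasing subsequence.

3

Negate each value so 'decreasing' becomes 'increasing', then run patience tails on the negated sequence:
-10 → extends → [-10]
-12 → replaces -10 → [-12]
-10 → extends → [-12, -10]
-11 → replaces -10 → [-12, -11]
-14 → replaces -12 → [-14, -11]
-12 → replaces -11 → [-14, -12]
-14 → already a tail → [-14, -12]
-10 → extends → [-14, -12, -10]
-12 → already a tail → [-14, -12, -10]
-12 → already a tail → [-14, -12, -10]
-16 → replaces -14 → [-16, -12, -10]
-18 → replaces -16 → [-18, -12, -10]
-14 → replaces -12 → [-18, -14, -10]
-16 → replaces -14 → [-18, -16, -10]
-18 → already a tail → [-18, -16, -10]
Three tails, so the longest strictly decreasing subsequence of the original has length 3.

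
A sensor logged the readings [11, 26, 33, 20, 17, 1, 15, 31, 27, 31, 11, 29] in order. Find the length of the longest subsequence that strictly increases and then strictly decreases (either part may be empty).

7

inc[i] = longest strictly increasing subsequence ending at i; dec[i] = longest strictly decreasing subsequence starting at i:
i:      1  2  3  4  5  6  7  8  9 10 11 12
a[i]:  11 26 33 20 17  1 15 31 27 31 11 29
inc:    1  2  3  2  2  1  2  3  3  4  2  4
dec:    2  5  5  4  3  1  2  3  2  2  1  1
Best peak at i=3 (value 33): inc=3, dec=5, length 3+5−1 = 7.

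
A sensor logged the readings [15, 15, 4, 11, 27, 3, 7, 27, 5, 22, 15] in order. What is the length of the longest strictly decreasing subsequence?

Negate each value so 'decreasing' becomes 'increasing', then run patience tails on the negated sequence:
-15 → extends → [-15]
-15 → already a tail → [-15]
-4 → extends → [-15, -4]
-11 → replaces -4 → [-15, -11]
-27 → replaces -15 → [-27, -11]
-3 → extends → [-27, -11, -3]
-7 → replaces -3 → [-27, -11, -7]
-27 → already a tail → [-27, -11, -7]
-5 → extends → [-27, -11, -7, -5]
-22 → replaces -11 → [-27, -22, -7, -5]
-15 → replaces -7 → [-27, -22, -15, -5]
Four tails, so the longest strictly decreasing subsequence of the original has length 4.

4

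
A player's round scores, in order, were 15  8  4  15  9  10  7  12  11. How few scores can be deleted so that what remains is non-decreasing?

5

Fewest deletions = n − (longest non-decreasing subsequence).
Patience tails:
15 → extends → [15]
8 → replaces 15 → [8]
4 → replaces 8 → [4]
15 → extends → [4, 15]
9 → replaces 15 → [4, 9]
10 → extends → [4, 9, 10]
7 → replaces 9 → [4, 7, 10]
12 → extends → [4, 7, 10, 12]
11 → replaces 12 → [4, 7, 10, 11]
Longest non-decreasing subsequence has length 4, so deletions = 9 − 4 = 5.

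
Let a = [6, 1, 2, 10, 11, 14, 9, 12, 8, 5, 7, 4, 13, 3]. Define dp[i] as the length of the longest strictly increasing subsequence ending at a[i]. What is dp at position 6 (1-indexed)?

dp[i] = 1 + max{dp[j] : j<i, a[j]<a[i]} (or 1 if no such j):
i:      1  2  3  4  5  6  7  8  9 10 11 12 13 14
a[i]:   6  1  2 10 11 14  9 12  8  5  7  4 13  3
dp:     1  1  2  3  4  5  3  5  3  3  4  3  6  3
At index 6 the value is 5.

5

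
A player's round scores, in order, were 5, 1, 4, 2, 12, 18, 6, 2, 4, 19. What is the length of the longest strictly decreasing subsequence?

3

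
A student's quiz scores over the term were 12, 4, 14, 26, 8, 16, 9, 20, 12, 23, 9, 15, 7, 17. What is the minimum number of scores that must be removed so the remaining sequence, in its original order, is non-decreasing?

8

Fewest deletions = n − (longest non-decreasing subsequence).
i:      1  2  3  4  5  6  7  8  9 10 11 12 13 14
a[i]:  12  4 14 26  8 16  9 20 12 23  9 15  7 17
dp:     1  1  2  3  2  3  3  4  4  5  4  5  2  6
max dp = 6, so deletions = 14 − 6 = 8.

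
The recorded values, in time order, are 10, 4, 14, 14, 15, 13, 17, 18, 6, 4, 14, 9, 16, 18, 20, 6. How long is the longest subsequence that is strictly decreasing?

Let dp[i] be the longest strictly decreasing subsequence ending at i:
i:      1  2  3  4  5  6  7  8  9 10 11 12 13 14 15 16
a[i]:  10  4 14 14 15 13 17 18  6  4 14  9 16 18 20  6
dp:     1  2  1  1  1  2  1  1  3  4  2  3  2  1  1  4
Maximum is 4.

4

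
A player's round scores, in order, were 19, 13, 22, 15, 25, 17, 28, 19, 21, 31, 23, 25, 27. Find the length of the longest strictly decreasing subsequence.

2

Negate each value so 'decreasing' becomes 'increasing', then run patience tails on the negated sequence:
-19 → extends → [-19]
-13 → extends → [-19, -13]
-22 → replaces -19 → [-22, -13]
-15 → replaces -13 → [-22, -15]
-25 → replaces -22 → [-25, -15]
-17 → replaces -15 → [-25, -17]
-28 → replaces -25 → [-28, -17]
-19 → replaces -17 → [-28, -19]
-21 → replaces -19 → [-28, -21]
-31 → replaces -28 → [-31, -21]
-23 → replaces -21 → [-31, -23]
-25 → replaces -23 → [-31, -25]
-27 → replaces -25 → [-31, -27]
Two tails, so the longest strictly decreasing subsequence of the original has length 2.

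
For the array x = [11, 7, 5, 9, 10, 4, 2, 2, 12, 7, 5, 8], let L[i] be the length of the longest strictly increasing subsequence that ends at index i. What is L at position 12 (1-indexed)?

3

dp[i] = 1 + max{dp[j] : j<i, x[j]<x[i]} (or 1 if no such j):
i:      1  2  3  4  5  6  7  8  9 10 11 12
x[i]:  11  7  5  9 10  4  2  2 12  7  5  8
dp:     1  1  1  2  3  1  1  1  4  2  2  3
At index 12 the value is 3.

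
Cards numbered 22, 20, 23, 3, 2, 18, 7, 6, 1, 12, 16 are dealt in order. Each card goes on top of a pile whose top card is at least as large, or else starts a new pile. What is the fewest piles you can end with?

Place each on the leftmost legal pile:
22 → new pile 1 (tops now [22])
20 → pile 1 (tops now [20])
23 → new pile 2 (tops now [20, 23])
3 → pile 1 (tops now [3, 23])
2 → pile 1 (tops now [2, 23])
18 → pile 2 (tops now [2, 18])
7 → pile 2 (tops now [2, 7])
6 → pile 2 (tops now [2, 6])
1 → pile 1 (tops now [1, 6])
12 → new pile 3 (tops now [1, 6, 12])
16 → new pile 4 (tops now [1, 6, 12, 16])
Four piles.

4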